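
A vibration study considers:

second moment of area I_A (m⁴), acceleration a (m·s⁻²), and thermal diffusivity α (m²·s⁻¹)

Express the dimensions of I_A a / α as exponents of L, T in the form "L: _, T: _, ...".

Collect each base-dimension exponent across the product:
  L: (4) + (1) − (2) = 3
  T: (0) + (-2) − (-1) = -1
So the dimensions are [L³ T⁻¹].

L: 3, T: -1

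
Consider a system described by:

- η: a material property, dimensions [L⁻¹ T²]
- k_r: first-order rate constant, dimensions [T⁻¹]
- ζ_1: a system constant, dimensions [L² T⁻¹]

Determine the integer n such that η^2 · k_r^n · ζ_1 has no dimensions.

3

Balance the T exponent: (-1)·n from k_r, plus 2·(2) + (-1) = 3 from the rest, must sum to zero.
−n + 3 = 0, so n = 3.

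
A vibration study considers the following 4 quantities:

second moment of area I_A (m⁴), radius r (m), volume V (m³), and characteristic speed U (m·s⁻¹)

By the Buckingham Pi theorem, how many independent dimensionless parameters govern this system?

There are 4 variables and 2 base dimensions (L, T).
The dimension matrix has rank 2.
Independent dimensionless groups: 4 − 2 = 2.

2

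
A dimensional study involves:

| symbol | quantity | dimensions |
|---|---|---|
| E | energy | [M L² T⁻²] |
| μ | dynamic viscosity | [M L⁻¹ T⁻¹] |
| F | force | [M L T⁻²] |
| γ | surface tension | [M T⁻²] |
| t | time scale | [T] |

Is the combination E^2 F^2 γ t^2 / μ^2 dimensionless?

no

Sum the exponent of each base dimension across the product:
  M: 2·[E]_M − 2·[μ]_M + 2·[F]_M + [γ]_M + 2·[t]_M = 2·(1) − 2·(1) + 2·(1) + (1) + 2·(0) = 3
  L: 2·[E]_L − 2·[μ]_L + 2·[F]_L + [γ]_L + 2·[t]_L = 2·(2) − 2·(-1) + 2·(1) + (0) + 2·(0) = 8
  T: 2·[E]_T − 2·[μ]_T + 2·[F]_T + [γ]_T + 2·[t]_T = 2·(-2) − 2·(-1) + 2·(-2) + (-2) + 2·(1) = -6
Net dimensions [M³ L⁸ T⁻⁶] ≠ [1] — not dimensionless.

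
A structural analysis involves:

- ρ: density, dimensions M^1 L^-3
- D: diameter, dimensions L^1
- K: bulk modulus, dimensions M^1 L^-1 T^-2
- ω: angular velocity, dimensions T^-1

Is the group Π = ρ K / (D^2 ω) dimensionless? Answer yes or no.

Sum the exponent of each base dimension across the product:
  M: [ρ]_M − 2·[D]_M + [K]_M − [ω]_M = (1) − 2·(0) + (1) − (0) = 2
  L: [ρ]_L − 2·[D]_L + [K]_L − [ω]_L = (-3) − 2·(1) + (-1) − (0) = -6
  T: [ρ]_T − 2·[D]_T + [K]_T − [ω]_T = (0) − 2·(0) + (-2) − (-1) = -1
Net dimensions [M² L⁻⁶ T⁻¹] ≠ [1] — not dimensionless.

no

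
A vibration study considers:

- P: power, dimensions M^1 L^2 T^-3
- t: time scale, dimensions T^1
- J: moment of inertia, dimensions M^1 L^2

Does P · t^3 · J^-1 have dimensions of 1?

yes

Sum the exponent of each base dimension across the product:
  M: [P]_M + 3·[t]_M − [J]_M = (1) + 3·(0) − (1) = 0
  L: [P]_L + 3·[t]_L − [J]_L = (2) + 3·(0) − (2) = 0
  T: [P]_T + 3·[t]_T − [J]_T = (-3) + 3·(1) − (0) = 0
All base exponents vanish — dimensionless.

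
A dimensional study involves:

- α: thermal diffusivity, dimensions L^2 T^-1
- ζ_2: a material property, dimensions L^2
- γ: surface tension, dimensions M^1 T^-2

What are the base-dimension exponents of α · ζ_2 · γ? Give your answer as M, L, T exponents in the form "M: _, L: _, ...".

Collect each base-dimension exponent across the product:
  M: (0) + (0) + (1) = 1
  L: (2) + (2) + (0) = 4
  T: (-1) + (0) + (-2) = -3
So the dimensions are [M L⁴ T⁻³].

M: 1, L: 4, T: -3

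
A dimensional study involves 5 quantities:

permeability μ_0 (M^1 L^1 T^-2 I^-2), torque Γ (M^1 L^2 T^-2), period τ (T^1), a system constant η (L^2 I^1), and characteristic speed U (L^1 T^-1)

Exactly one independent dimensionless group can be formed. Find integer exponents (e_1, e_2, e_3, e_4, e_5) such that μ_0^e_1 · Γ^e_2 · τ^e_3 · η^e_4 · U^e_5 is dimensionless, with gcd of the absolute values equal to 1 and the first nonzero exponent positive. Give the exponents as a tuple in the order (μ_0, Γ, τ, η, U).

M: e_1·(1) + e_2·(1) + e_3·(0) + e_4·(0) + e_5·(0) = 0
L: e_1·(1) + e_2·(2) + e_3·(0) + e_4·(2) + e_5·(1) = 0
T: e_1·(-2) + e_2·(-2) + e_3·(1) + e_4·(0) + e_5·(-1) = 0
I: e_1·(-2) + e_2·(0) + e_3·(0) + e_4·(1) + e_5·(0) = 0
Solving this homogeneous linear system for the smallest-integer solution (first nonzero entry positive) gives (1, -1, -3, 2, -3).

(1, -1, -3, 2, -3)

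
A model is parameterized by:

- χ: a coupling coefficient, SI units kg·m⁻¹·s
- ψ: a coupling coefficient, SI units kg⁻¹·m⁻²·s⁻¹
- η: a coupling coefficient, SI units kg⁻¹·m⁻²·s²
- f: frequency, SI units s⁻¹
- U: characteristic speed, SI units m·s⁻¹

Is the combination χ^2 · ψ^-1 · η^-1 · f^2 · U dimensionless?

Sum the exponent of each base dimension across the product:
  M: 2·[χ]_M − [ψ]_M − [η]_M + 2·[f]_M + [U]_M = 2·(1) − (-1) − (-1) + 2·(0) + (0) = 4
  L: 2·[χ]_L − [ψ]_L − [η]_L + 2·[f]_L + [U]_L = 2·(-1) − (-2) − (-2) + 2·(0) + (1) = 3
  T: 2·[χ]_T − [ψ]_T − [η]_T + 2·[f]_T + [U]_T = 2·(1) − (-1) − (2) + 2·(-1) + (-1) = -2
Net dimensions [M⁴ L³ T⁻²] ≠ [1] — not dimensionless.

no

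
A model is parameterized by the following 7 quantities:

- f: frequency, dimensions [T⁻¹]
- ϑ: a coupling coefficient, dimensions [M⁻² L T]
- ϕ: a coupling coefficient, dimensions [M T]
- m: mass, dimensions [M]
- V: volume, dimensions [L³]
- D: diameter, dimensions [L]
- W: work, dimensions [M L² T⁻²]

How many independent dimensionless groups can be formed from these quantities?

There are 7 variables and 3 base dimensions (M, L, T).
The dimension matrix has rank 3.
Independent dimensionless groups: 7 − 3 = 4.

4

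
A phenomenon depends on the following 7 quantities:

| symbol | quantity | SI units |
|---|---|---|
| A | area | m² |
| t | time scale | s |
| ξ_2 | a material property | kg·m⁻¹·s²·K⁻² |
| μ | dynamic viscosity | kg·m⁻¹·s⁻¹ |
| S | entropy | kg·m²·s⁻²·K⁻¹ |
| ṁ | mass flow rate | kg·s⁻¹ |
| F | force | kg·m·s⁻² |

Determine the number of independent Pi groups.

3

There are 7 variables and 4 base dimensions (M, L, T, Θ).
The dimension matrix has rank 4.
Independent dimensionless groups: 7 − 4 = 3.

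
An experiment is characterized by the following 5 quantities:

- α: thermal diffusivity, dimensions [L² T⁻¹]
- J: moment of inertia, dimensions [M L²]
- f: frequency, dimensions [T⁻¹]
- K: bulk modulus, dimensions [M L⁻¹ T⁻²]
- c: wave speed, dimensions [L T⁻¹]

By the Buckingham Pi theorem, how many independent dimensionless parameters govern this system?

There are 5 variables and 3 base dimensions (M, L, T).
The dimension matrix has rank 3.
Independent dimensionless groups: 5 − 3 = 2.

2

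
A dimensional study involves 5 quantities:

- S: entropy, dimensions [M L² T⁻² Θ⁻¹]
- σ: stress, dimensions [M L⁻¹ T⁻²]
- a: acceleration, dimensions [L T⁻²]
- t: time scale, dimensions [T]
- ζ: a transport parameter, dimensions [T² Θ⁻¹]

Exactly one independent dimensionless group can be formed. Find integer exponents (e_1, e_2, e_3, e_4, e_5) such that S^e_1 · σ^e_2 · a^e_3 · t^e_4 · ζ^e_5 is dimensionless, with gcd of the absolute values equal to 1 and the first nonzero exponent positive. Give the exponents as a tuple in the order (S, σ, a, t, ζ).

M: e_1·(1) + e_2·(1) + e_3·(0) + e_4·(0) + e_5·(0) = 0
L: e_1·(2) + e_2·(-1) + e_3·(1) + e_4·(0) + e_5·(0) = 0
T: e_1·(-2) + e_2·(-2) + e_3·(-2) + e_4·(1) + e_5·(2) = 0
Θ: e_1·(-1) + e_2·(0) + e_3·(0) + e_4·(0) + e_5·(-1) = 0
Solving this homogeneous linear system for the smallest-integer solution (first nonzero entry positive) gives (1, -1, -3, -4, -1).

(1, -1, -3, -4, -1)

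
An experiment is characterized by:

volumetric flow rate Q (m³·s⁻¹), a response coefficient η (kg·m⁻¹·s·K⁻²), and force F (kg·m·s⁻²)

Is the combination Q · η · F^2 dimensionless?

no

Sum the exponent of each base dimension across the product:
  M: [Q]_M + [η]_M + 2·[F]_M = (0) + (1) + 2·(1) = 3
  L: [Q]_L + [η]_L + 2·[F]_L = (3) + (-1) + 2·(1) = 4
  T: [Q]_T + [η]_T + 2·[F]_T = (-1) + (1) + 2·(-2) = -4
  Θ: [Q]_Θ + [η]_Θ + 2·[F]_Θ = (0) + (-2) + 2·(0) = -2
Net dimensions [M³ L⁴ T⁻⁴ Θ⁻²] ≠ [1] — not dimensionless.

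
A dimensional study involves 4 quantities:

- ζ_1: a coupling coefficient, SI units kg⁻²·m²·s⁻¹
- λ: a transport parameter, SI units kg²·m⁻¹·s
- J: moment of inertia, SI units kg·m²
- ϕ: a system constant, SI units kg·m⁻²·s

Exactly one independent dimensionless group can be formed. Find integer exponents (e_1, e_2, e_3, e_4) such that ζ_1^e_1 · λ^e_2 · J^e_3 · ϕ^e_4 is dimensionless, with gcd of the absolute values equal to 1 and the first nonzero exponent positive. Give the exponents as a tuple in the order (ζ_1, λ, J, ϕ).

M: e_1·(-2) + e_2·(2) + e_3·(1) + e_4·(1) = 0
L: e_1·(2) + e_2·(-1) + e_3·(2) + e_4·(-2) = 0
T: e_1·(-1) + e_2·(1) + e_3·(0) + e_4·(1) = 0
Solving this homogeneous linear system for the smallest-integer solution (first nonzero entry positive) gives (1, 2, -1, -1).

(1, 2, -1, -1)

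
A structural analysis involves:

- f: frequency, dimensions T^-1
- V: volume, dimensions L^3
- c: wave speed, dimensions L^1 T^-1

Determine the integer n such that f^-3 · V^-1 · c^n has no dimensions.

Balance the L exponent: (1)·n from c, plus −3·(0) − (3) = -3 from the rest, must sum to zero.
n − 3 = 0, so n = 3.

3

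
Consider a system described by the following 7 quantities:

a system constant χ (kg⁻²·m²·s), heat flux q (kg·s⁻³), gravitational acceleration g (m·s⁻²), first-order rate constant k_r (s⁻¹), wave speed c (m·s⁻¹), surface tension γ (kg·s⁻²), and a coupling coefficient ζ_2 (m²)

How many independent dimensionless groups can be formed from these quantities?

There are 7 variables and 3 base dimensions (M, L, T).
The dimension matrix has rank 3.
Independent dimensionless groups: 7 − 3 = 4.

4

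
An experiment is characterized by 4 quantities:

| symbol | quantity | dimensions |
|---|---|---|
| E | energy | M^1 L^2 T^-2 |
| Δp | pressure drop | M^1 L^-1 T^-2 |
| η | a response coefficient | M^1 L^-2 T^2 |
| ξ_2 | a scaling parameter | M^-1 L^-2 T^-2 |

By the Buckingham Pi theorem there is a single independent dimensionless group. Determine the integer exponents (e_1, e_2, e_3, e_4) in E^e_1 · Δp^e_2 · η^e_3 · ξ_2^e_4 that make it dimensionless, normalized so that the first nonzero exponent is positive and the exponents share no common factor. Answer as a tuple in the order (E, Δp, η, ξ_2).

M: e_1·(1) + e_2·(1) + e_3·(1) + e_4·(-1) = 0
L: e_1·(2) + e_2·(-1) + e_3·(-2) + e_4·(-2) = 0
T: e_1·(-2) + e_2·(-2) + e_3·(2) + e_4·(-2) = 0
Solving this homogeneous linear system for the smallest-integer solution (first nonzero entry positive) gives (4, -4, 3, 3).

(4, -4, 3, 3)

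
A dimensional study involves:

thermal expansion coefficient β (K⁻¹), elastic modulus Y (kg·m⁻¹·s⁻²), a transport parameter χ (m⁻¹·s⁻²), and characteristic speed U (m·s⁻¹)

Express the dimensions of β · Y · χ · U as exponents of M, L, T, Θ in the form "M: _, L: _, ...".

M: 1, L: -1, T: -5, Θ: -1

Collect each base-dimension exponent across the product:
  M: (0) + (1) + (0) + (0) = 1
  L: (0) + (-1) + (-1) + (1) = -1
  T: (0) + (-2) + (-2) + (-1) = -5
  Θ: (-1) + (0) + (0) + (0) = -1
So the dimensions are [M L⁻¹ T⁻⁵ Θ⁻¹].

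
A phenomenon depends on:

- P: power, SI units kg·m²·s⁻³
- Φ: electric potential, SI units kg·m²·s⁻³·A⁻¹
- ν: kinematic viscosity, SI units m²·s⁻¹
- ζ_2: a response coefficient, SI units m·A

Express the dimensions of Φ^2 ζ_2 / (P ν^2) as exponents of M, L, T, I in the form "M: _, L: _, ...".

M: 1, L: -1, T: -1, I: -1

Collect each base-dimension exponent across the product:
  M: −(1) + 2·(1) − 2·(0) + (0) = 1
  L: −(2) + 2·(2) − 2·(2) + (1) = -1
  T: −(-3) + 2·(-3) − 2·(-1) + (0) = -1
  I: −(0) + 2·(-1) − 2·(0) + (1) = -1
So the dimensions are [M L⁻¹ T⁻¹ I⁻¹].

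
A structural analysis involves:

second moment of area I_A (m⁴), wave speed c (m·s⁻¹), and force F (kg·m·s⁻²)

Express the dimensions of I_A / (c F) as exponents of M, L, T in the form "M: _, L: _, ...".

M: -1, L: 2, T: 3

Collect each base-dimension exponent across the product:
  M: (0) − (0) − (1) = -1
  L: (4) − (1) − (1) = 2
  T: (0) − (-1) − (-2) = 3
So the dimensions are [M⁻¹ L² T³].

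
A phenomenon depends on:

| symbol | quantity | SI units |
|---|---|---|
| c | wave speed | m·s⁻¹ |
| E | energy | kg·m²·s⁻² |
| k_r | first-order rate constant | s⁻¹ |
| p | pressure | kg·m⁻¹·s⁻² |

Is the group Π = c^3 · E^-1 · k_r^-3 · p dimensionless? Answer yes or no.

Sum the exponent of each base dimension across the product:
  M: 3·[c]_M − [E]_M − 3·[k_r]_M + [p]_M = 3·(0) − (1) − 3·(0) + (1) = 0
  L: 3·[c]_L − [E]_L − 3·[k_r]_L + [p]_L = 3·(1) − (2) − 3·(0) + (-1) = 0
  T: 3·[c]_T − [E]_T − 3·[k_r]_T + [p]_T = 3·(-1) − (-2) − 3·(-1) + (-2) = 0
  I: 3·[c]_I − [E]_I − 3·[k_r]_I + [p]_I = 3·(0) − (0) − 3·(0) + (0) = 0
All base exponents vanish — dimensionless.

yes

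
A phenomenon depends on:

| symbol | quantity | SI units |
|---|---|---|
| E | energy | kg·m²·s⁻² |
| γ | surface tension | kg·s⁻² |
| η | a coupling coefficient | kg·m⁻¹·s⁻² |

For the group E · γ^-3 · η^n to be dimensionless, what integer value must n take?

Balance the M exponent: (1)·n from η, plus (1) − 3·(1) = -2 from the rest, must sum to zero.
n − 2 = 0, so n = 2.

2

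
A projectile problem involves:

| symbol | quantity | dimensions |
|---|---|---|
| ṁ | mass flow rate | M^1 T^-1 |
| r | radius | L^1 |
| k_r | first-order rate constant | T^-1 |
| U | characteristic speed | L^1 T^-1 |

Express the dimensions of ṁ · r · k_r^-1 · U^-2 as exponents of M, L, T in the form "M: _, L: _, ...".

Collect each base-dimension exponent across the product:
  M: (1) + (0) − (0) − 2·(0) = 1
  L: (0) + (1) − (0) − 2·(1) = -1
  T: (-1) + (0) − (-1) − 2·(-1) = 2
So the dimensions are [M L⁻¹ T²].

M: 1, L: -1, T: 2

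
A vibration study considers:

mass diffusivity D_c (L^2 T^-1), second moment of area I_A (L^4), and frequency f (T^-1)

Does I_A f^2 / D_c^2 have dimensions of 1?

Sum the exponent of each base dimension across the product:
  L: −2·[D_c]_L + [I_A]_L + 2·[f]_L = −2·(2) + (4) + 2·(0) = 0
  T: −2·[D_c]_T + [I_A]_T + 2·[f]_T = −2·(-1) + (0) + 2·(-1) = 0
All base exponents vanish — dimensionless.

yes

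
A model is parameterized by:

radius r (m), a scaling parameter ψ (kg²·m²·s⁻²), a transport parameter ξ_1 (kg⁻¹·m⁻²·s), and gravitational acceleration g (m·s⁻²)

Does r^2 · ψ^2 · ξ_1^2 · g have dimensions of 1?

Sum the exponent of each base dimension across the product:
  M: 2·[r]_M + 2·[ψ]_M + 2·[ξ_1]_M + [g]_M = 2·(0) + 2·(2) + 2·(-1) + (0) = 2
  L: 2·[r]_L + 2·[ψ]_L + 2·[ξ_1]_L + [g]_L = 2·(1) + 2·(2) + 2·(-2) + (1) = 3
  T: 2·[r]_T + 2·[ψ]_T + 2·[ξ_1]_T + [g]_T = 2·(0) + 2·(-2) + 2·(1) + (-2) = -4
Net dimensions [M² L³ T⁻⁴] ≠ [1] — not dimensionless.

no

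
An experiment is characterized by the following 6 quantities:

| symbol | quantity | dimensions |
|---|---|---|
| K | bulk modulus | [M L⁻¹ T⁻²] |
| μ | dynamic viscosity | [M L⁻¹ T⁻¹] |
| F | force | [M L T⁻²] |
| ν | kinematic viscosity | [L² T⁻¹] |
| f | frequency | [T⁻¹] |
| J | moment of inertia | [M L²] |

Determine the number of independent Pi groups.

3

There are 6 variables and 3 base dimensions (M, L, T).
The dimension matrix has rank 3.
Independent dimensionless groups: 6 − 3 = 3.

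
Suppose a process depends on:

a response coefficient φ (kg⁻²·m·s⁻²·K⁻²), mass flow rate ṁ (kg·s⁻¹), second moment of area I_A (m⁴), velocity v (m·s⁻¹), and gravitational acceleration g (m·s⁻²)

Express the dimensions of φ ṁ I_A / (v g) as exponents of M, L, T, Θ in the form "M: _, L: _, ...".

Collect each base-dimension exponent across the product:
  M: (-2) + (1) + (0) − (0) − (0) = -1
  L: (1) + (0) + (4) − (1) − (1) = 3
  T: (-2) + (-1) + (0) − (-1) − (-2) = 0
  Θ: (-2) + (0) + (0) − (0) − (0) = -2
So the dimensions are [M⁻¹ L³ Θ⁻²].

M: -1, L: 3, T: 0, Θ: -2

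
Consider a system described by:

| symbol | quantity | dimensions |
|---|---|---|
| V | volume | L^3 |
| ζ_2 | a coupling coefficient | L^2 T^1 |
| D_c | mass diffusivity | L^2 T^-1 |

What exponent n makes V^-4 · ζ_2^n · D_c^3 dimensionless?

3

Balance the L exponent: (2)·n from ζ_2, plus −4·(3) + 3·(2) = -6 from the rest, must sum to zero.
2n − 6 = 0, so n = 3.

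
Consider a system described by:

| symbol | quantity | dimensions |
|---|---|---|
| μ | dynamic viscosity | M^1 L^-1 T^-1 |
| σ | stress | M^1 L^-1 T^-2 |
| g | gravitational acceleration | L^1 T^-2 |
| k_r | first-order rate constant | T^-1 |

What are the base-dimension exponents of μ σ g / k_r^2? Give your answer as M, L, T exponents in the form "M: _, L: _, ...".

M: 2, L: -1, T: -3

Collect each base-dimension exponent across the product:
  M: (1) + (1) + (0) − 2·(0) = 2
  L: (-1) + (-1) + (1) − 2·(0) = -1
  T: (-1) + (-2) + (-2) − 2·(-1) = -3
So the dimensions are [M² L⁻¹ T⁻³].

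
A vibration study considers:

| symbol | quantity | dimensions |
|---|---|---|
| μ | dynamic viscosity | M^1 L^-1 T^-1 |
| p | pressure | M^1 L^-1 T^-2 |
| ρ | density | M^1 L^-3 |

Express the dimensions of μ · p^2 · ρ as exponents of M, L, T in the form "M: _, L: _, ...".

Collect each base-dimension exponent across the product:
  M: (1) + 2·(1) + (1) = 4
  L: (-1) + 2·(-1) + (-3) = -6
  T: (-1) + 2·(-2) + (0) = -5
So the dimensions are [M⁴ L⁻⁶ T⁻⁵].

M: 4, L: -6, T: -5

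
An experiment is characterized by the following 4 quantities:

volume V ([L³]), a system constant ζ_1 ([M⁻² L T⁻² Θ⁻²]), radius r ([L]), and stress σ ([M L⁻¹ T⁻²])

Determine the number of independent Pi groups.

1

There are 4 variables and 4 base dimensions (M, L, T, Θ).
The dimension matrix has rank 3 (less than 4: the dimension vectors are linearly dependent).
Independent dimensionless groups: 4 − 3 = 1.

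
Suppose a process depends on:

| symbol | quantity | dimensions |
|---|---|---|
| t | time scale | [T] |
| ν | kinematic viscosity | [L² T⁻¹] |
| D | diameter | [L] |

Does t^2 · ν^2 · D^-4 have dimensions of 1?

Sum the exponent of each base dimension across the product:
  M: 2·[t]_M + 2·[ν]_M − 4·[D]_M = 2·(0) + 2·(0) − 4·(0) = 0
  L: 2·[t]_L + 2·[ν]_L − 4·[D]_L = 2·(0) + 2·(2) − 4·(1) = 0
  T: 2·[t]_T + 2·[ν]_T − 4·[D]_T = 2·(1) + 2·(-1) − 4·(0) = 0
All base exponents vanish — dimensionless.

yes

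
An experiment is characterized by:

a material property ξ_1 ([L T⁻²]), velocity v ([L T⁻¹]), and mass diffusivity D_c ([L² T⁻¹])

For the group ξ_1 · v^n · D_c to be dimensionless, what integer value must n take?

Balance the L exponent: (1)·n from v, plus (1) + (2) = 3 from the rest, must sum to zero.
n + 3 = 0, so n = -3.

-3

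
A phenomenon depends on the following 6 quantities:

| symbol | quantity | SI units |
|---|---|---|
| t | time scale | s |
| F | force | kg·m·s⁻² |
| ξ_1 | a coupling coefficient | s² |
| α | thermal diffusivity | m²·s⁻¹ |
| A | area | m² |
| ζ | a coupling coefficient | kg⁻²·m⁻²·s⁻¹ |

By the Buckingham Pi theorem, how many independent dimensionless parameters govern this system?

3

There are 6 variables and 3 base dimensions (M, L, T).
The dimension matrix has rank 3.
Independent dimensionless groups: 6 − 3 = 3.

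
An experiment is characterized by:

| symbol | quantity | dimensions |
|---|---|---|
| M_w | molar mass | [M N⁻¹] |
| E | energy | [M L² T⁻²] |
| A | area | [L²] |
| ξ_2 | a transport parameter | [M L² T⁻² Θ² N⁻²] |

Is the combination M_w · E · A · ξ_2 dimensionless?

no

Sum the exponent of each base dimension across the product:
  M: [M_w]_M + [E]_M + [A]_M + [ξ_2]_M = (1) + (1) + (0) + (1) = 3
  L: [M_w]_L + [E]_L + [A]_L + [ξ_2]_L = (0) + (2) + (2) + (2) = 6
  T: [M_w]_T + [E]_T + [A]_T + [ξ_2]_T = (0) + (-2) + (0) + (-2) = -4
  Θ: [M_w]_Θ + [E]_Θ + [A]_Θ + [ξ_2]_Θ = (0) + (0) + (0) + (2) = 2
  N: [M_w]_N + [E]_N + [A]_N + [ξ_2]_N = (-1) + (0) + (0) + (-2) = -3
Net dimensions [M³ L⁶ T⁻⁴ Θ² N⁻³] ≠ [1] — not dimensionless.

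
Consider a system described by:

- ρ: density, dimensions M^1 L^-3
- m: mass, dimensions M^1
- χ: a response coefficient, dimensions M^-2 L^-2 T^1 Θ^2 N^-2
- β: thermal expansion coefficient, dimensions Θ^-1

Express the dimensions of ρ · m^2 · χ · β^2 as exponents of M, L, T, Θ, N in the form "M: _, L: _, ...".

M: 1, L: -5, T: 1, Θ: 0, N: -2

Collect each base-dimension exponent across the product:
  M: (1) + 2·(1) + (-2) + 2·(0) = 1
  L: (-3) + 2·(0) + (-2) + 2·(0) = -5
  T: (0) + 2·(0) + (1) + 2·(0) = 1
  Θ: (0) + 2·(0) + (2) + 2·(-1) = 0
  N: (0) + 2·(0) + (-2) + 2·(0) = -2
So the dimensions are [M L⁻⁵ T N⁻²].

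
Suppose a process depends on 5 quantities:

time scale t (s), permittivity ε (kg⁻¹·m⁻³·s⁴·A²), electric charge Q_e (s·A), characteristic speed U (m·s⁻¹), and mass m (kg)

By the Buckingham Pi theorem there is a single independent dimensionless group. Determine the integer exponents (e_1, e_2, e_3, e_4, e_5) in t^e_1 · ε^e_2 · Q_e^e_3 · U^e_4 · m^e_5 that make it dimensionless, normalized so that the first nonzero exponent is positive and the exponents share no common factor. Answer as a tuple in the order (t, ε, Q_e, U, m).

(1, 1, -2, 3, 1)

M: e_1·(0) + e_2·(-1) + e_3·(0) + e_4·(0) + e_5·(1) = 0
L: e_1·(0) + e_2·(-3) + e_3·(0) + e_4·(1) + e_5·(0) = 0
T: e_1·(1) + e_2·(4) + e_3·(1) + e_4·(-1) + e_5·(0) = 0
I: e_1·(0) + e_2·(2) + e_3·(1) + e_4·(0) + e_5·(0) = 0
Solving this homogeneous linear system for the smallest-integer solution (first nonzero entry positive) gives (1, 1, -2, 3, 1).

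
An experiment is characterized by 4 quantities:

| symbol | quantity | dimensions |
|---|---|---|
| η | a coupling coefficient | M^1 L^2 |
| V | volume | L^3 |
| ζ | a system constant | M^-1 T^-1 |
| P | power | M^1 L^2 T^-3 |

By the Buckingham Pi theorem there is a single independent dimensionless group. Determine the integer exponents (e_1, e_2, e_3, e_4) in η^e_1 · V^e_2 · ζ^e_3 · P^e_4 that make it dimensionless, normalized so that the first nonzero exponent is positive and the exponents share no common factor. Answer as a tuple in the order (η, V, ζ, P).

(4, -2, 3, -1)

M: e_1·(1) + e_2·(0) + e_3·(-1) + e_4·(1) = 0
L: e_1·(2) + e_2·(3) + e_3·(0) + e_4·(2) = 0
T: e_1·(0) + e_2·(0) + e_3·(-1) + e_4·(-3) = 0
Solving this homogeneous linear system for the smallest-integer solution (first nonzero entry positive) gives (4, -2, 3, -1).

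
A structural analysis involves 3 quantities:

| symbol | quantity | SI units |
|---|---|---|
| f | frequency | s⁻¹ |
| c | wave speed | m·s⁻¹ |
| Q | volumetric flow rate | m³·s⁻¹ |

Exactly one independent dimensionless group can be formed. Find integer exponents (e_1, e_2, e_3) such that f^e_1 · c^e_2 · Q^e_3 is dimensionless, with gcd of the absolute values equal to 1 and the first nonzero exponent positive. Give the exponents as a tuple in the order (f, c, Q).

L: e_1·(0) + e_2·(1) + e_3·(3) = 0
T: e_1·(-1) + e_2·(-1) + e_3·(-1) = 0
Solving this homogeneous linear system for the smallest-integer solution (first nonzero entry positive) gives (2, -3, 1).

(2, -3, 1)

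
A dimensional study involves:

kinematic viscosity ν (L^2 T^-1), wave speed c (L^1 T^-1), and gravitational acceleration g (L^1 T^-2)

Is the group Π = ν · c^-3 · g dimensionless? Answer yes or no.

Sum the exponent of each base dimension across the product:
  M: [ν]_M − 3·[c]_M + [g]_M = (0) − 3·(0) + (0) = 0
  L: [ν]_L − 3·[c]_L + [g]_L = (2) − 3·(1) + (1) = 0
  T: [ν]_T − 3·[c]_T + [g]_T = (-1) − 3·(-1) + (-2) = 0
All base exponents vanish — dimensionless.

yes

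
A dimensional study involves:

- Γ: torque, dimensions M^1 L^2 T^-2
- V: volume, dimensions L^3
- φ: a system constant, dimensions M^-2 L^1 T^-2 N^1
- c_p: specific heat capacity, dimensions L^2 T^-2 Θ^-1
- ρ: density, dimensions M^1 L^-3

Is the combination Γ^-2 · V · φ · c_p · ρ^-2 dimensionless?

no

Sum the exponent of each base dimension across the product:
  M: −2·[Γ]_M + [V]_M + [φ]_M + [c_p]_M − 2·[ρ]_M = −2·(1) + (0) + (-2) + (0) − 2·(1) = -6
  L: −2·[Γ]_L + [V]_L + [φ]_L + [c_p]_L − 2·[ρ]_L = −2·(2) + (3) + (1) + (2) − 2·(-3) = 8
  T: −2·[Γ]_T + [V]_T + [φ]_T + [c_p]_T − 2·[ρ]_T = −2·(-2) + (0) + (-2) + (-2) − 2·(0) = 0
  Θ: −2·[Γ]_Θ + [V]_Θ + [φ]_Θ + [c_p]_Θ − 2·[ρ]_Θ = −2·(0) + (0) + (0) + (-1) − 2·(0) = -1
  N: −2·[Γ]_N + [V]_N + [φ]_N + [c_p]_N − 2·[ρ]_N = −2·(0) + (0) + (1) + (0) − 2·(0) = 1
Net dimensions [M⁻⁶ L⁸ Θ⁻¹ N] ≠ [1] — not dimensionless.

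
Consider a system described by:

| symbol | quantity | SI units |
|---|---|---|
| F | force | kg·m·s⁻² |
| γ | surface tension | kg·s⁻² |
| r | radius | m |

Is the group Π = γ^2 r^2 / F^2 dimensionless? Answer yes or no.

yes

Sum the exponent of each base dimension across the product:
  M: −2·[F]_M + 2·[γ]_M + 2·[r]_M = −2·(1) + 2·(1) + 2·(0) = 0
  L: −2·[F]_L + 2·[γ]_L + 2·[r]_L = −2·(1) + 2·(0) + 2·(1) = 0
  T: −2·[F]_T + 2·[γ]_T + 2·[r]_T = −2·(-2) + 2·(-2) + 2·(0) = 0
All base exponents vanish — dimensionless.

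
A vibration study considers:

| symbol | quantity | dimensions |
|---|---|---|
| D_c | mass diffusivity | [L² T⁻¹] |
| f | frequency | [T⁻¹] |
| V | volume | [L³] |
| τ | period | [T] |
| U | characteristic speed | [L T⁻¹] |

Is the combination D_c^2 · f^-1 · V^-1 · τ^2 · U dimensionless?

no

Sum the exponent of each base dimension across the product:
  L: 2·[D_c]_L − [f]_L − [V]_L + 2·[τ]_L + [U]_L = 2·(2) − (0) − (3) + 2·(0) + (1) = 2
  T: 2·[D_c]_T − [f]_T − [V]_T + 2·[τ]_T + [U]_T = 2·(-1) − (-1) − (0) + 2·(1) + (-1) = 0
Net dimensions [L²] ≠ [1] — not dimensionless.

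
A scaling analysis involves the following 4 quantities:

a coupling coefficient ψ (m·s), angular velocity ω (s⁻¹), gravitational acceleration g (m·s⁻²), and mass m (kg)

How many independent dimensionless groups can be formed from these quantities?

1

There are 4 variables and 3 base dimensions (M, L, T).
The dimension matrix has rank 3.
Independent dimensionless groups: 4 − 3 = 1.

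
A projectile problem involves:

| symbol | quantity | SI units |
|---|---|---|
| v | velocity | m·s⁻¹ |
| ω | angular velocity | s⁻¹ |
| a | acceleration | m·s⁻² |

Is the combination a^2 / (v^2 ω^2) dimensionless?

yes

Sum the exponent of each base dimension across the product:
  L: −2·[v]_L − 2·[ω]_L + 2·[a]_L = −2·(1) − 2·(0) + 2·(1) = 0
  T: −2·[v]_T − 2·[ω]_T + 2·[a]_T = −2·(-1) − 2·(-1) + 2·(-2) = 0
All base exponents vanish — dimensionless.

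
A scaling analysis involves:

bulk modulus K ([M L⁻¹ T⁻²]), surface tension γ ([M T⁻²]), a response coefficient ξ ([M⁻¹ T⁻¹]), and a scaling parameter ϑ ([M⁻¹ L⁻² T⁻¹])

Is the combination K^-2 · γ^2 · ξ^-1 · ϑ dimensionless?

Sum the exponent of each base dimension across the product:
  M: −2·[K]_M + 2·[γ]_M − [ξ]_M + [ϑ]_M = −2·(1) + 2·(1) − (-1) + (-1) = 0
  L: −2·[K]_L + 2·[γ]_L − [ξ]_L + [ϑ]_L = −2·(-1) + 2·(0) − (0) + (-2) = 0
  T: −2·[K]_T + 2·[γ]_T − [ξ]_T + [ϑ]_T = −2·(-2) + 2·(-2) − (-1) + (-1) = 0
All base exponents vanish — dimensionless.

yes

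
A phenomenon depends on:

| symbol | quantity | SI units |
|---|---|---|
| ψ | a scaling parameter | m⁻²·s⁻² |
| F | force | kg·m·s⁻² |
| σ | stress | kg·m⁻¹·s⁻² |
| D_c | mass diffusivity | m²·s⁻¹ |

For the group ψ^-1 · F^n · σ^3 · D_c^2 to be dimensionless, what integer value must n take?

Balance the M exponent: (1)·n from F, plus −(0) + 3·(1) + 2·(0) = 3 from the rest, must sum to zero.
n + 3 = 0, so n = -3.

-3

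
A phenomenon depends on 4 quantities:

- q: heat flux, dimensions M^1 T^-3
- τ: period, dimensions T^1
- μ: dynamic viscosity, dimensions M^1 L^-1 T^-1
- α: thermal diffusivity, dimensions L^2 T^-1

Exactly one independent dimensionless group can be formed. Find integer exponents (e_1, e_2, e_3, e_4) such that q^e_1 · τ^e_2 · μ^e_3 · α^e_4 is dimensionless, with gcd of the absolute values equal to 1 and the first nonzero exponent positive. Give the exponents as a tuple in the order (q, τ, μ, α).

(2, 3, -2, -1)

M: e_1·(1) + e_2·(0) + e_3·(1) + e_4·(0) = 0
L: e_1·(0) + e_2·(0) + e_3·(-1) + e_4·(2) = 0
T: e_1·(-3) + e_2·(1) + e_3·(-1) + e_4·(-1) = 0
Solving this homogeneous linear system for the smallest-integer solution (first nonzero entry positive) gives (2, 3, -2, -1).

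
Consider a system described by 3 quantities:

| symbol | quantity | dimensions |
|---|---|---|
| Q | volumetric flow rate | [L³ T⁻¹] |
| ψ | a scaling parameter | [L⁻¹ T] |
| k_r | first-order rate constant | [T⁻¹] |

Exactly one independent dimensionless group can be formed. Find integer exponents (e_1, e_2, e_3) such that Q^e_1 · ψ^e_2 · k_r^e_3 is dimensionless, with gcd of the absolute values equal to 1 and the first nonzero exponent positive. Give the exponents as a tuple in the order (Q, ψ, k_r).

L: e_1·(3) + e_2·(-1) + e_3·(0) = 0
T: e_1·(-1) + e_2·(1) + e_3·(-1) = 0
Solving this homogeneous linear system for the smallest-integer solution (first nonzero entry positive) gives (1, 3, 2).

(1, 3, 2)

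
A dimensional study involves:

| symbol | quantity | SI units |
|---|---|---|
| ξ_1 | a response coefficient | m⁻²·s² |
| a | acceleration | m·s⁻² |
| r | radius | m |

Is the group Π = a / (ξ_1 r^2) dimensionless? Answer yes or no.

no

Sum the exponent of each base dimension across the product:
  L: −[ξ_1]_L + [a]_L − 2·[r]_L = −(-2) + (1) − 2·(1) = 1
  T: −[ξ_1]_T + [a]_T − 2·[r]_T = −(2) + (-2) − 2·(0) = -4
Net dimensions [L T⁻⁴] ≠ [1] — not dimensionless.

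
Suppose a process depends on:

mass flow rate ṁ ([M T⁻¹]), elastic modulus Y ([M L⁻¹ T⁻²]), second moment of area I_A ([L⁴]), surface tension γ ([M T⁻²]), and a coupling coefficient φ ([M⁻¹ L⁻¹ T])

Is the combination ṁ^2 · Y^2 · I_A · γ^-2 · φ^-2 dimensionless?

Sum the exponent of each base dimension across the product:
  M: 2·[ṁ]_M + 2·[Y]_M + [I_A]_M − 2·[γ]_M − 2·[φ]_M = 2·(1) + 2·(1) + (0) − 2·(1) − 2·(-1) = 4
  L: 2·[ṁ]_L + 2·[Y]_L + [I_A]_L − 2·[γ]_L − 2·[φ]_L = 2·(0) + 2·(-1) + (4) − 2·(0) − 2·(-1) = 4
  T: 2·[ṁ]_T + 2·[Y]_T + [I_A]_T − 2·[γ]_T − 2·[φ]_T = 2·(-1) + 2·(-2) + (0) − 2·(-2) − 2·(1) = -4
Net dimensions [M⁴ L⁴ T⁻⁴] ≠ [1] — not dimensionless.

no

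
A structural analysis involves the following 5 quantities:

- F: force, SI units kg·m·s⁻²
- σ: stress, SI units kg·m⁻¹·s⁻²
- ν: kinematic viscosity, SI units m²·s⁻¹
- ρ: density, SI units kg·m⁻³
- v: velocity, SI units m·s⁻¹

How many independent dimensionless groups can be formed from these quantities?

There are 5 variables and 3 base dimensions (M, L, T).
The dimension matrix has rank 3.
Independent dimensionless groups: 5 − 3 = 2.

2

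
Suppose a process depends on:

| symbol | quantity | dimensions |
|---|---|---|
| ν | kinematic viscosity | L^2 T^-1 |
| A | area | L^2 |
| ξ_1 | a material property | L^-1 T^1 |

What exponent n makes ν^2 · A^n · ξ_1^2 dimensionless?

Balance the L exponent: (2)·n from A, plus 2·(2) + 2·(-1) = 2 from the rest, must sum to zero.
2n + 2 = 0, so n = -1.

-1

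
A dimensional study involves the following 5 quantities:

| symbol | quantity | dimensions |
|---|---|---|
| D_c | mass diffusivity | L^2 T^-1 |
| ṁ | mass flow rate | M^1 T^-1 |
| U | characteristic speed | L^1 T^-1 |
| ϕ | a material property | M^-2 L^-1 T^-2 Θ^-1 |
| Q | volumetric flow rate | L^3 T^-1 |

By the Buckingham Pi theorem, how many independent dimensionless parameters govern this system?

There are 5 variables and 4 base dimensions (M, L, T, Θ).
The dimension matrix has rank 4.
Independent dimensionless groups: 5 − 4 = 1.

1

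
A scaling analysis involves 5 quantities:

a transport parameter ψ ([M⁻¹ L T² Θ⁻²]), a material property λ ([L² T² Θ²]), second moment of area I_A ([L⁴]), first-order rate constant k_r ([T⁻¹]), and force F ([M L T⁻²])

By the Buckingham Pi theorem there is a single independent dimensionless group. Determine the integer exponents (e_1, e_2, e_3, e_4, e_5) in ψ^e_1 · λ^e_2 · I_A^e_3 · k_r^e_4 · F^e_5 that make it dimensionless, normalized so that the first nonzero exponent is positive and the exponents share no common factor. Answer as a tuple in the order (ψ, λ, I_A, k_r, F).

M: e_1·(-1) + e_2·(0) + e_3·(0) + e_4·(0) + e_5·(1) = 0
L: e_1·(1) + e_2·(2) + e_3·(4) + e_4·(0) + e_5·(1) = 0
T: e_1·(2) + e_2·(2) + e_3·(0) + e_4·(-1) + e_5·(-2) = 0
Θ: e_1·(-2) + e_2·(2) + e_3·(0) + e_4·(0) + e_5·(0) = 0
Solving this homogeneous linear system for the smallest-integer solution (first nonzero entry positive) gives (1, 1, -1, 2, 1).

(1, 1, -1, 2, 1)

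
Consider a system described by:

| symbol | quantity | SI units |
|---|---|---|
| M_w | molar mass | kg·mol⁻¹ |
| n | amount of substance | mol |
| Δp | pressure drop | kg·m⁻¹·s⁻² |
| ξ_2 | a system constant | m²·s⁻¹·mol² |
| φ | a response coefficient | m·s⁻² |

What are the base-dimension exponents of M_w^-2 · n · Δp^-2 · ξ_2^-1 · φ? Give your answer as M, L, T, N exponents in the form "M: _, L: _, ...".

Collect each base-dimension exponent across the product:
  M: −2·(1) + (0) − 2·(1) − (0) + (0) = -4
  L: −2·(0) + (0) − 2·(-1) − (2) + (1) = 1
  T: −2·(0) + (0) − 2·(-2) − (-1) + (-2) = 3
  N: −2·(-1) + (1) − 2·(0) − (2) + (0) = 1
So the dimensions are [M⁻⁴ L T³ N].

M: -4, L: 1, T: 3, N: 1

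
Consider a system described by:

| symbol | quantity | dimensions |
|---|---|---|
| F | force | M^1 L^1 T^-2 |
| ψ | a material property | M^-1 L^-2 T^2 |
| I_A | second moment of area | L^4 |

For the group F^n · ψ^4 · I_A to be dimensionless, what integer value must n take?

Balance the M exponent: (1)·n from F, plus 4·(-1) + (0) = -4 from the rest, must sum to zero.
n − 4 = 0, so n = 4.

4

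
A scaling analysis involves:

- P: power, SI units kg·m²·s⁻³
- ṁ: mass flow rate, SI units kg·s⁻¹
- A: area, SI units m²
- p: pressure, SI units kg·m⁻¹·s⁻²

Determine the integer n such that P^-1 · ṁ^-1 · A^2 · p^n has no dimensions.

Balance the M exponent: (1)·n from p, plus −(1) − (1) + 2·(0) = -2 from the rest, must sum to zero.
n − 2 = 0, so n = 2.

2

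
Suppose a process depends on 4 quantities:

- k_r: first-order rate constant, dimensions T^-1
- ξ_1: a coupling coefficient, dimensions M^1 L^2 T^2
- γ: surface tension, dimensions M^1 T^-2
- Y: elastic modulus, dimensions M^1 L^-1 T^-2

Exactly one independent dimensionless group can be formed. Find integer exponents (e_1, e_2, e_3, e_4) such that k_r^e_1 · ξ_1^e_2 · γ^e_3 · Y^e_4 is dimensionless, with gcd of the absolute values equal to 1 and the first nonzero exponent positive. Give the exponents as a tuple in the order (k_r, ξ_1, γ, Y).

M: e_1·(0) + e_2·(1) + e_3·(1) + e_4·(1) = 0
L: e_1·(0) + e_2·(2) + e_3·(0) + e_4·(-1) = 0
T: e_1·(-1) + e_2·(2) + e_3·(-2) + e_4·(-2) = 0
Solving this homogeneous linear system for the smallest-integer solution (first nonzero entry positive) gives (4, 1, -3, 2).

(4, 1, -3, 2)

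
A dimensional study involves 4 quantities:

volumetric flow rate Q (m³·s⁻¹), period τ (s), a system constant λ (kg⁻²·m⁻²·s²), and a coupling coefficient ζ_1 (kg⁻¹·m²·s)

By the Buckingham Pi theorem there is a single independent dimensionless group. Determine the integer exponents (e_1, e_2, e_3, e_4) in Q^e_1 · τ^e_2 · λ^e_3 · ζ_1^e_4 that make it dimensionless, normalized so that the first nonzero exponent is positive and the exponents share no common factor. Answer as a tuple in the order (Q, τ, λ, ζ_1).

M: e_1·(0) + e_2·(0) + e_3·(-2) + e_4·(-1) = 0
L: e_1·(3) + e_2·(0) + e_3·(-2) + e_4·(2) = 0
T: e_1·(-1) + e_2·(1) + e_3·(2) + e_4·(1) = 0
Solving this homogeneous linear system for the smallest-integer solution (first nonzero entry positive) gives (2, 2, 1, -2).

(2, 2, 1, -2)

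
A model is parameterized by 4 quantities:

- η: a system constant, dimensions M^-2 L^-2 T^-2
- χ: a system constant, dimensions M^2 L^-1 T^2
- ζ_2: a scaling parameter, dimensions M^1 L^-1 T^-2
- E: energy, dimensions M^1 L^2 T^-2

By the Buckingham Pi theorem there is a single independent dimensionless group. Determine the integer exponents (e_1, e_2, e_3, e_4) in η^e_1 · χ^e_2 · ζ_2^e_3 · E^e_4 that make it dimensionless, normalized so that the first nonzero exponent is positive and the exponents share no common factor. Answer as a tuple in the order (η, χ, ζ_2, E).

(1, 1, -1, 1)

M: e_1·(-2) + e_2·(2) + e_3·(1) + e_4·(1) = 0
L: e_1·(-2) + e_2·(-1) + e_3·(-1) + e_4·(2) = 0
T: e_1·(-2) + e_2·(2) + e_3·(-2) + e_4·(-2) = 0
Solving this homogeneous linear system for the smallest-integer solution (first nonzero entry positive) gives (1, 1, -1, 1).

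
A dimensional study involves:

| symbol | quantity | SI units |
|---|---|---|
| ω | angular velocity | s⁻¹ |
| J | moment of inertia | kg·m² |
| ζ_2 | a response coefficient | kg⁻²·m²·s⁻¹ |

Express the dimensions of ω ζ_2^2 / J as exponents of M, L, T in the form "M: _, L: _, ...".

M: -5, L: 2, T: -3

Collect each base-dimension exponent across the product:
  M: (0) − (1) + 2·(-2) = -5
  L: (0) − (2) + 2·(2) = 2
  T: (-1) − (0) + 2·(-1) = -3
So the dimensions are [M⁻⁵ L² T⁻³].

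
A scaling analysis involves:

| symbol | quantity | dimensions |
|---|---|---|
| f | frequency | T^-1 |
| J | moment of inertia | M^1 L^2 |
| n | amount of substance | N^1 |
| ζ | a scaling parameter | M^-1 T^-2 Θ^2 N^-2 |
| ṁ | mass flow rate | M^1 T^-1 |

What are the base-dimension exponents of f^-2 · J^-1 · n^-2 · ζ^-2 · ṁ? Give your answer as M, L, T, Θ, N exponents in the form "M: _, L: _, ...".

Collect each base-dimension exponent across the product:
  M: −2·(0) − (1) − 2·(0) − 2·(-1) + (1) = 2
  L: −2·(0) − (2) − 2·(0) − 2·(0) + (0) = -2
  T: −2·(-1) − (0) − 2·(0) − 2·(-2) + (-1) = 5
  Θ: −2·(0) − (0) − 2·(0) − 2·(2) + (0) = -4
  N: −2·(0) − (0) − 2·(1) − 2·(-2) + (0) = 2
So the dimensions are [M² L⁻² T⁵ Θ⁻⁴ N²].

M: 2, L: -2, T: 5, Θ: -4, N: 2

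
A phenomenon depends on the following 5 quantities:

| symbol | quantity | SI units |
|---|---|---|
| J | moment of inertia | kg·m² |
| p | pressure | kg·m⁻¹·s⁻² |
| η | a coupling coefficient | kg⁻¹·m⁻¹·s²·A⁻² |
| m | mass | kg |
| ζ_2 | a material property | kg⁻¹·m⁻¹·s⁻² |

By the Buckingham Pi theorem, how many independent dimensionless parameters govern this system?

1

There are 5 variables and 4 base dimensions (M, L, T, I).
The dimension matrix has rank 4.
Independent dimensionless groups: 5 − 4 = 1.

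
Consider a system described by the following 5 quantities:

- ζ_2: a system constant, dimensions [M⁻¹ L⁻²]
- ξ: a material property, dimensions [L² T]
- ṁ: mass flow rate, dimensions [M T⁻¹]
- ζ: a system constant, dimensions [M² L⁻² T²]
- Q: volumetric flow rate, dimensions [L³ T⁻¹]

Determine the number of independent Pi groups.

2

There are 5 variables and 3 base dimensions (M, L, T).
The dimension matrix has rank 3.
Independent dimensionless groups: 5 − 3 = 2.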